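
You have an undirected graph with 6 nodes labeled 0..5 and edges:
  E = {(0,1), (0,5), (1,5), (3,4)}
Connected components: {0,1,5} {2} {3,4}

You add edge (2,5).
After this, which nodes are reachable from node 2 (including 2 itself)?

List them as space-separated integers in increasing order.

Before: nodes reachable from 2: {2}
Adding (2,5): merges 2's component with another. Reachability grows.
After: nodes reachable from 2: {0,1,2,5}

Answer: 0 1 2 5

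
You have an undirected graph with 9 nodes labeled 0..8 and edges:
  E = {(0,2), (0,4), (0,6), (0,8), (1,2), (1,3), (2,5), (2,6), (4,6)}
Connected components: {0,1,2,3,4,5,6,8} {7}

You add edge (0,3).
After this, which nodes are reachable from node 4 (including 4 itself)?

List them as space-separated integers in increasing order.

Answer: 0 1 2 3 4 5 6 8

Derivation:
Before: nodes reachable from 4: {0,1,2,3,4,5,6,8}
Adding (0,3): both endpoints already in same component. Reachability from 4 unchanged.
After: nodes reachable from 4: {0,1,2,3,4,5,6,8}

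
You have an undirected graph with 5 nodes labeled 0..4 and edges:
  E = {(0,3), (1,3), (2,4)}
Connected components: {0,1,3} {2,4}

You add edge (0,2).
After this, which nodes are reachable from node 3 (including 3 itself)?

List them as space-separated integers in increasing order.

Answer: 0 1 2 3 4

Derivation:
Before: nodes reachable from 3: {0,1,3}
Adding (0,2): merges 3's component with another. Reachability grows.
After: nodes reachable from 3: {0,1,2,3,4}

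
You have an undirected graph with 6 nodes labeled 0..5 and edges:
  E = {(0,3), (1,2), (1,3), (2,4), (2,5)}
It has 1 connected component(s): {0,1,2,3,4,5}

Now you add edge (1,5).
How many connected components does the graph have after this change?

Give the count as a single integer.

Initial component count: 1
Add (1,5): endpoints already in same component. Count unchanged: 1.
New component count: 1

Answer: 1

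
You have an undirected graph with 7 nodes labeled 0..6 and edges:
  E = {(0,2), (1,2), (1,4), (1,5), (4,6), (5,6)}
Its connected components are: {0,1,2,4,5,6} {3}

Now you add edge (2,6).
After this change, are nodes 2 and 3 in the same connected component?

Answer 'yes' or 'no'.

Initial components: {0,1,2,4,5,6} {3}
Adding edge (2,6): both already in same component {0,1,2,4,5,6}. No change.
New components: {0,1,2,4,5,6} {3}
Are 2 and 3 in the same component? no

Answer: no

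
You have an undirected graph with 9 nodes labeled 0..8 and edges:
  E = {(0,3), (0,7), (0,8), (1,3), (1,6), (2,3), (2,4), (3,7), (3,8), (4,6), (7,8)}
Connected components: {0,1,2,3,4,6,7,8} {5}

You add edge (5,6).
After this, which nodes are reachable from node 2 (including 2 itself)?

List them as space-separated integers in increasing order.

Before: nodes reachable from 2: {0,1,2,3,4,6,7,8}
Adding (5,6): merges 2's component with another. Reachability grows.
After: nodes reachable from 2: {0,1,2,3,4,5,6,7,8}

Answer: 0 1 2 3 4 5 6 7 8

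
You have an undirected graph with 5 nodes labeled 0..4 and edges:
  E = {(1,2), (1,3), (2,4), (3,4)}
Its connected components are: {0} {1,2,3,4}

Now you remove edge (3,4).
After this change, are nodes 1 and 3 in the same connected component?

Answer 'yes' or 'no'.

Answer: yes

Derivation:
Initial components: {0} {1,2,3,4}
Removing edge (3,4): not a bridge — component count unchanged at 2.
New components: {0} {1,2,3,4}
Are 1 and 3 in the same component? yes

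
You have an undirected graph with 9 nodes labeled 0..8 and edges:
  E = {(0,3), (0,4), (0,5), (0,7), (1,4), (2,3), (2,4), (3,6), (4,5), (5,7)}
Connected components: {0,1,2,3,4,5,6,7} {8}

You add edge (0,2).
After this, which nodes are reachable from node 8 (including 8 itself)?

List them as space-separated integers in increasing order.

Before: nodes reachable from 8: {8}
Adding (0,2): both endpoints already in same component. Reachability from 8 unchanged.
After: nodes reachable from 8: {8}

Answer: 8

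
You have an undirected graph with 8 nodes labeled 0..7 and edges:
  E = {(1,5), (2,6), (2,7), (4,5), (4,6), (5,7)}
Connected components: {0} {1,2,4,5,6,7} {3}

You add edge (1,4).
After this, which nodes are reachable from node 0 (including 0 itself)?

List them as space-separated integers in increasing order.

Answer: 0

Derivation:
Before: nodes reachable from 0: {0}
Adding (1,4): both endpoints already in same component. Reachability from 0 unchanged.
After: nodes reachable from 0: {0}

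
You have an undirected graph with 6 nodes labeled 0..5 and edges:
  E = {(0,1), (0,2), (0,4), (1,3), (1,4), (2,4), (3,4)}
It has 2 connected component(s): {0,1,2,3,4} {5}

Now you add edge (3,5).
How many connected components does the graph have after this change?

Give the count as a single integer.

Answer: 1

Derivation:
Initial component count: 2
Add (3,5): merges two components. Count decreases: 2 -> 1.
New component count: 1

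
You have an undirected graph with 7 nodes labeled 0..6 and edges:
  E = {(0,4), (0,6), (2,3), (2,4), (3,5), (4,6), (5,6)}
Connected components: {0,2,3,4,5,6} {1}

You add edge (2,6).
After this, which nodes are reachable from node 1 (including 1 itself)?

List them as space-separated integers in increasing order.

Before: nodes reachable from 1: {1}
Adding (2,6): both endpoints already in same component. Reachability from 1 unchanged.
After: nodes reachable from 1: {1}

Answer: 1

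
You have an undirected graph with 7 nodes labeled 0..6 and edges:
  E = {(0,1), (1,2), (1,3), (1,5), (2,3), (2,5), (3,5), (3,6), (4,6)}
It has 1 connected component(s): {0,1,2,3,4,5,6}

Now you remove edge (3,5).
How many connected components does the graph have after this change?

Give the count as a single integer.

Initial component count: 1
Remove (3,5): not a bridge. Count unchanged: 1.
  After removal, components: {0,1,2,3,4,5,6}
New component count: 1

Answer: 1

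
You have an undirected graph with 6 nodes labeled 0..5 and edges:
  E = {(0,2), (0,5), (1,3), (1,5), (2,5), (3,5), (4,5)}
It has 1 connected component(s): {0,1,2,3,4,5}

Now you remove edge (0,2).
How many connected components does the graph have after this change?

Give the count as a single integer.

Answer: 1

Derivation:
Initial component count: 1
Remove (0,2): not a bridge. Count unchanged: 1.
  After removal, components: {0,1,2,3,4,5}
New component count: 1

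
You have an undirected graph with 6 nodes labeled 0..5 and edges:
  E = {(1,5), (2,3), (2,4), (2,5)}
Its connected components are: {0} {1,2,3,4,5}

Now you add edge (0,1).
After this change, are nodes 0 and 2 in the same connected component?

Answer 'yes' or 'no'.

Initial components: {0} {1,2,3,4,5}
Adding edge (0,1): merges {0} and {1,2,3,4,5}.
New components: {0,1,2,3,4,5}
Are 0 and 2 in the same component? yes

Answer: yes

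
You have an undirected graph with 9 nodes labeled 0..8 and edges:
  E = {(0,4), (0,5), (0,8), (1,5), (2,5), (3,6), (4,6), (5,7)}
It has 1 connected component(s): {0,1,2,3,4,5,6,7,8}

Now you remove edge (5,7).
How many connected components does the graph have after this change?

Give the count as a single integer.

Answer: 2

Derivation:
Initial component count: 1
Remove (5,7): it was a bridge. Count increases: 1 -> 2.
  After removal, components: {0,1,2,3,4,5,6,8} {7}
New component count: 2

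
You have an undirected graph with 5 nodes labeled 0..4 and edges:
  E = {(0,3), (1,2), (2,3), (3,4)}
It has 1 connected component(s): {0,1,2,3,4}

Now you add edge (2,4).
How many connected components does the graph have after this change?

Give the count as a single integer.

Answer: 1

Derivation:
Initial component count: 1
Add (2,4): endpoints already in same component. Count unchanged: 1.
New component count: 1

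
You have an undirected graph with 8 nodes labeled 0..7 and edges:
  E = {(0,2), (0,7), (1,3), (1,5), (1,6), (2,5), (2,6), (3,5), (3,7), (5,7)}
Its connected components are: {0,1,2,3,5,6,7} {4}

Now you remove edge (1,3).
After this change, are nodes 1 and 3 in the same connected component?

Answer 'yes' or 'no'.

Initial components: {0,1,2,3,5,6,7} {4}
Removing edge (1,3): not a bridge — component count unchanged at 2.
New components: {0,1,2,3,5,6,7} {4}
Are 1 and 3 in the same component? yes

Answer: yes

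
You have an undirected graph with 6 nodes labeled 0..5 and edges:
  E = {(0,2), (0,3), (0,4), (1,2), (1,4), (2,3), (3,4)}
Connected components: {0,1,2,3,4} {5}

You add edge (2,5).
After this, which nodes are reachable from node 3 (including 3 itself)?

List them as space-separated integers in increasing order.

Answer: 0 1 2 3 4 5

Derivation:
Before: nodes reachable from 3: {0,1,2,3,4}
Adding (2,5): merges 3's component with another. Reachability grows.
After: nodes reachable from 3: {0,1,2,3,4,5}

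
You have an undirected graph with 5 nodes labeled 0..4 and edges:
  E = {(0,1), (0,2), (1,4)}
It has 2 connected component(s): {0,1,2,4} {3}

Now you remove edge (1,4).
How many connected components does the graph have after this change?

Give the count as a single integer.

Answer: 3

Derivation:
Initial component count: 2
Remove (1,4): it was a bridge. Count increases: 2 -> 3.
  After removal, components: {0,1,2} {3} {4}
New component count: 3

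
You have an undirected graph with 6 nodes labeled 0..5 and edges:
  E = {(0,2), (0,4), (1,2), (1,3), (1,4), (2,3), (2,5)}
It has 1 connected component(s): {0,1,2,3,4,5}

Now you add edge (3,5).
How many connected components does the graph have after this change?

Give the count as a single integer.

Initial component count: 1
Add (3,5): endpoints already in same component. Count unchanged: 1.
New component count: 1

Answer: 1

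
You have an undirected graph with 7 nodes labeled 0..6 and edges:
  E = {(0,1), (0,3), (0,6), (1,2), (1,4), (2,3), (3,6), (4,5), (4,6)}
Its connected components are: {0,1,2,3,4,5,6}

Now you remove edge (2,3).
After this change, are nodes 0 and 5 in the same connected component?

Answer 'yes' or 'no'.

Answer: yes

Derivation:
Initial components: {0,1,2,3,4,5,6}
Removing edge (2,3): not a bridge — component count unchanged at 1.
New components: {0,1,2,3,4,5,6}
Are 0 and 5 in the same component? yes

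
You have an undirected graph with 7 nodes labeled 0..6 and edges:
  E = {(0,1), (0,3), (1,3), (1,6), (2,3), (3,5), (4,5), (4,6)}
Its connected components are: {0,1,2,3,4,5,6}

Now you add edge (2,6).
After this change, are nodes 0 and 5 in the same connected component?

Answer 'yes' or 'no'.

Answer: yes

Derivation:
Initial components: {0,1,2,3,4,5,6}
Adding edge (2,6): both already in same component {0,1,2,3,4,5,6}. No change.
New components: {0,1,2,3,4,5,6}
Are 0 and 5 in the same component? yes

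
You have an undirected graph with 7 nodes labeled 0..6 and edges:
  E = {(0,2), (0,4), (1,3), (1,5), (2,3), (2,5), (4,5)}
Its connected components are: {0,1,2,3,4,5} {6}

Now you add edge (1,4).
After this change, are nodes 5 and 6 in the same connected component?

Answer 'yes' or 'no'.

Answer: no

Derivation:
Initial components: {0,1,2,3,4,5} {6}
Adding edge (1,4): both already in same component {0,1,2,3,4,5}. No change.
New components: {0,1,2,3,4,5} {6}
Are 5 and 6 in the same component? no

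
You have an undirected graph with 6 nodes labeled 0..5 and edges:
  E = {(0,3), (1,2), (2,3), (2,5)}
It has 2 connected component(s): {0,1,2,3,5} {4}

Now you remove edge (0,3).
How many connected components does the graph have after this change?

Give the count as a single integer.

Answer: 3

Derivation:
Initial component count: 2
Remove (0,3): it was a bridge. Count increases: 2 -> 3.
  After removal, components: {0} {1,2,3,5} {4}
New component count: 3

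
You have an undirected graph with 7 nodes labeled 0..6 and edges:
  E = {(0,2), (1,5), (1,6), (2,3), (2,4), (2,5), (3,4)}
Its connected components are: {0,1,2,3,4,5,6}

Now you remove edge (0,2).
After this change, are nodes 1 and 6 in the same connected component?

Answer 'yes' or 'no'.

Answer: yes

Derivation:
Initial components: {0,1,2,3,4,5,6}
Removing edge (0,2): it was a bridge — component count 1 -> 2.
New components: {0} {1,2,3,4,5,6}
Are 1 and 6 in the same component? yes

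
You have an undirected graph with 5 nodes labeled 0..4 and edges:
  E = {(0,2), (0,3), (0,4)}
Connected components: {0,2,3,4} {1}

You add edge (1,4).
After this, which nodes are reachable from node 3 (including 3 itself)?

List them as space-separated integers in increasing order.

Before: nodes reachable from 3: {0,2,3,4}
Adding (1,4): merges 3's component with another. Reachability grows.
After: nodes reachable from 3: {0,1,2,3,4}

Answer: 0 1 2 3 4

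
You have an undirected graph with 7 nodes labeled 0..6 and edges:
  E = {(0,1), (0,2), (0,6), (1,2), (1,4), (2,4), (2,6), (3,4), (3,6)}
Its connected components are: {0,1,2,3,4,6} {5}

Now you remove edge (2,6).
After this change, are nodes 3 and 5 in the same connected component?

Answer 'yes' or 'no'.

Initial components: {0,1,2,3,4,6} {5}
Removing edge (2,6): not a bridge — component count unchanged at 2.
New components: {0,1,2,3,4,6} {5}
Are 3 and 5 in the same component? no

Answer: no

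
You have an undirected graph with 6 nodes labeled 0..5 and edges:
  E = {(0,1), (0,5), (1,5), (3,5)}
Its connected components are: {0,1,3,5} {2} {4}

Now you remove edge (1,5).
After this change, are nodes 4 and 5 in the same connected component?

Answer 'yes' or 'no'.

Initial components: {0,1,3,5} {2} {4}
Removing edge (1,5): not a bridge — component count unchanged at 3.
New components: {0,1,3,5} {2} {4}
Are 4 and 5 in the same component? no

Answer: no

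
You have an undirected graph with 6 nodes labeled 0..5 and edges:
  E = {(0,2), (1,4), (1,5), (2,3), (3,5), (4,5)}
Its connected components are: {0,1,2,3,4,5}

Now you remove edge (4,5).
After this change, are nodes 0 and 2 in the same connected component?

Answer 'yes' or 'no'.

Answer: yes

Derivation:
Initial components: {0,1,2,3,4,5}
Removing edge (4,5): not a bridge — component count unchanged at 1.
New components: {0,1,2,3,4,5}
Are 0 and 2 in the same component? yes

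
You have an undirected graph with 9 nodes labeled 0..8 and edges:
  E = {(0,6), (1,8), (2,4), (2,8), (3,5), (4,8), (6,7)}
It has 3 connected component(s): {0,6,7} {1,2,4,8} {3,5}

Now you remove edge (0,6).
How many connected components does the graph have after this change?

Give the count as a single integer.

Initial component count: 3
Remove (0,6): it was a bridge. Count increases: 3 -> 4.
  After removal, components: {0} {1,2,4,8} {3,5} {6,7}
New component count: 4

Answer: 4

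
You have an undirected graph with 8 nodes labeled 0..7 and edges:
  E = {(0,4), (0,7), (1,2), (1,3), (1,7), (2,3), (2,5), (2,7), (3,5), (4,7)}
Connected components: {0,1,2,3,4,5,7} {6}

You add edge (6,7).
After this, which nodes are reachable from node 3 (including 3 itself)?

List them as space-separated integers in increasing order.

Before: nodes reachable from 3: {0,1,2,3,4,5,7}
Adding (6,7): merges 3's component with another. Reachability grows.
After: nodes reachable from 3: {0,1,2,3,4,5,6,7}

Answer: 0 1 2 3 4 5 6 7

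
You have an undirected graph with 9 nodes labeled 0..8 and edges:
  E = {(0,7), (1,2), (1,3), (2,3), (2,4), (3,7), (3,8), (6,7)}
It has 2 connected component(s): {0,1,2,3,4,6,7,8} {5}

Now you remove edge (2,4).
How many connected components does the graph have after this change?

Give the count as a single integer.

Initial component count: 2
Remove (2,4): it was a bridge. Count increases: 2 -> 3.
  After removal, components: {0,1,2,3,6,7,8} {4} {5}
New component count: 3

Answer: 3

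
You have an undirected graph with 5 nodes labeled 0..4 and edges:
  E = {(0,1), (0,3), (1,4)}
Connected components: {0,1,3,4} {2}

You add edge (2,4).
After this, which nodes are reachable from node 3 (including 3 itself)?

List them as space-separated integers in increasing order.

Answer: 0 1 2 3 4

Derivation:
Before: nodes reachable from 3: {0,1,3,4}
Adding (2,4): merges 3's component with another. Reachability grows.
After: nodes reachable from 3: {0,1,2,3,4}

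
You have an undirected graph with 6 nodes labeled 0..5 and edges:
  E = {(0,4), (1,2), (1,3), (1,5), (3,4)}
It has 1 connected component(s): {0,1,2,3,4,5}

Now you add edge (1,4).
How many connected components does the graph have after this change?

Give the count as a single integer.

Answer: 1

Derivation:
Initial component count: 1
Add (1,4): endpoints already in same component. Count unchanged: 1.
New component count: 1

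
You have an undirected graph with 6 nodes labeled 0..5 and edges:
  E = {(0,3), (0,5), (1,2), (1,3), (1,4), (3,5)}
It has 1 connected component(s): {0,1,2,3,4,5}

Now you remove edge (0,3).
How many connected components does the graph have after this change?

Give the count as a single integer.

Answer: 1

Derivation:
Initial component count: 1
Remove (0,3): not a bridge. Count unchanged: 1.
  After removal, components: {0,1,2,3,4,5}
New component count: 1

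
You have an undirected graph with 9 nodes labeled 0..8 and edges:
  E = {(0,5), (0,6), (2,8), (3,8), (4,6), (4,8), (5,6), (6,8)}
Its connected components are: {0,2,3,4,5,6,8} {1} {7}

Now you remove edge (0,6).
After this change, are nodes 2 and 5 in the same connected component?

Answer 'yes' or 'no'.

Answer: yes

Derivation:
Initial components: {0,2,3,4,5,6,8} {1} {7}
Removing edge (0,6): not a bridge — component count unchanged at 3.
New components: {0,2,3,4,5,6,8} {1} {7}
Are 2 and 5 in the same component? yes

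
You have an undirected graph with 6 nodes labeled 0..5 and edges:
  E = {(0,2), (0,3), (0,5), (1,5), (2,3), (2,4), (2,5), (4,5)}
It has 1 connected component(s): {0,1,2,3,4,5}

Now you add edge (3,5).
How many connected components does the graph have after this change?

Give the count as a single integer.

Initial component count: 1
Add (3,5): endpoints already in same component. Count unchanged: 1.
New component count: 1

Answer: 1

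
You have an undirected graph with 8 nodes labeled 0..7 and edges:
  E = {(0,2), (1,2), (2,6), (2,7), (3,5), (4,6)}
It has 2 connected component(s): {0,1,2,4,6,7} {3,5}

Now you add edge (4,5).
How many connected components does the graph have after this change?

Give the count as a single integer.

Initial component count: 2
Add (4,5): merges two components. Count decreases: 2 -> 1.
New component count: 1

Answer: 1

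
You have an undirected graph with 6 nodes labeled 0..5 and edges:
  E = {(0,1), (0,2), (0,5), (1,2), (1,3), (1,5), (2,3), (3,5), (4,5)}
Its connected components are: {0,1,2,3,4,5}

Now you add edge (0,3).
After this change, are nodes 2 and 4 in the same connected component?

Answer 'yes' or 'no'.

Answer: yes

Derivation:
Initial components: {0,1,2,3,4,5}
Adding edge (0,3): both already in same component {0,1,2,3,4,5}. No change.
New components: {0,1,2,3,4,5}
Are 2 and 4 in the same component? yes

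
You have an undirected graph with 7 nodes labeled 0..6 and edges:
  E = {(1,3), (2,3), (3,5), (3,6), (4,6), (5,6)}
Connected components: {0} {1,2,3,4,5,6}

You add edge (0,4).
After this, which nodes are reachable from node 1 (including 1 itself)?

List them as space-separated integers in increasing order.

Answer: 0 1 2 3 4 5 6

Derivation:
Before: nodes reachable from 1: {1,2,3,4,5,6}
Adding (0,4): merges 1's component with another. Reachability grows.
After: nodes reachable from 1: {0,1,2,3,4,5,6}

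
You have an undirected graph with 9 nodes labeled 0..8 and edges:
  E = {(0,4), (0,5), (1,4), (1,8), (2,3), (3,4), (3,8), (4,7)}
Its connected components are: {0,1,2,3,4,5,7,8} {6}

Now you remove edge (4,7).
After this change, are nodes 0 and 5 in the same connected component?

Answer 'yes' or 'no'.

Initial components: {0,1,2,3,4,5,7,8} {6}
Removing edge (4,7): it was a bridge — component count 2 -> 3.
New components: {0,1,2,3,4,5,8} {6} {7}
Are 0 and 5 in the same component? yes

Answer: yes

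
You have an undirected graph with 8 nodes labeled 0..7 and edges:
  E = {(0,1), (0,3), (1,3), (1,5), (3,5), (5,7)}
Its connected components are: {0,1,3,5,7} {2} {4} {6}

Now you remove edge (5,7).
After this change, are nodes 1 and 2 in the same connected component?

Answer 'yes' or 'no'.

Initial components: {0,1,3,5,7} {2} {4} {6}
Removing edge (5,7): it was a bridge — component count 4 -> 5.
New components: {0,1,3,5} {2} {4} {6} {7}
Are 1 and 2 in the same component? no

Answer: no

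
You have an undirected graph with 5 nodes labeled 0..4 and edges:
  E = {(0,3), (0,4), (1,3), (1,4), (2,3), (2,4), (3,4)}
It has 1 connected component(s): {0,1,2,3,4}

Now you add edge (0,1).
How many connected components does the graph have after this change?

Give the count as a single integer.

Answer: 1

Derivation:
Initial component count: 1
Add (0,1): endpoints already in same component. Count unchanged: 1.
New component count: 1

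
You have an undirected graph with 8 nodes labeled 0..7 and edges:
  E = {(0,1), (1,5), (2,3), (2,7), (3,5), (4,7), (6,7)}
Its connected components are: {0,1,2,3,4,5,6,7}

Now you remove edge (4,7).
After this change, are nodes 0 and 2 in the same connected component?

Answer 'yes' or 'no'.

Initial components: {0,1,2,3,4,5,6,7}
Removing edge (4,7): it was a bridge — component count 1 -> 2.
New components: {0,1,2,3,5,6,7} {4}
Are 0 and 2 in the same component? yes

Answer: yes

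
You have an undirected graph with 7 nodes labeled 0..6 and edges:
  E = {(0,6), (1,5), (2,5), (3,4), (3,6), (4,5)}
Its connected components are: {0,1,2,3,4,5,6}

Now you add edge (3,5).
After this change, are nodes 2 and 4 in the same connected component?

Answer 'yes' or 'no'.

Initial components: {0,1,2,3,4,5,6}
Adding edge (3,5): both already in same component {0,1,2,3,4,5,6}. No change.
New components: {0,1,2,3,4,5,6}
Are 2 and 4 in the same component? yes

Answer: yes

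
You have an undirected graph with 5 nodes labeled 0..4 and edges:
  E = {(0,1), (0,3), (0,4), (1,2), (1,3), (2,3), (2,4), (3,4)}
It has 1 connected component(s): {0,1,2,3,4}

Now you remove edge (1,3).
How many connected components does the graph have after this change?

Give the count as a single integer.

Initial component count: 1
Remove (1,3): not a bridge. Count unchanged: 1.
  After removal, components: {0,1,2,3,4}
New component count: 1

Answer: 1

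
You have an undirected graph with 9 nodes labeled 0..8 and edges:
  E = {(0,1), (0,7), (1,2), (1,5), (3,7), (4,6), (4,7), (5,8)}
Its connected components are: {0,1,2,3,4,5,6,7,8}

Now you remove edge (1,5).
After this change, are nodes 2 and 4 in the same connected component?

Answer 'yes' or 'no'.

Answer: yes

Derivation:
Initial components: {0,1,2,3,4,5,6,7,8}
Removing edge (1,5): it was a bridge — component count 1 -> 2.
New components: {0,1,2,3,4,6,7} {5,8}
Are 2 and 4 in the same component? yes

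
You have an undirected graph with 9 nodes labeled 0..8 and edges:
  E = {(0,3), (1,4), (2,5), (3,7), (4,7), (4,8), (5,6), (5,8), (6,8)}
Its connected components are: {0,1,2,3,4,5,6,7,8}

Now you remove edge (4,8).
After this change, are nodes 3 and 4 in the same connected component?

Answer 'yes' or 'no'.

Initial components: {0,1,2,3,4,5,6,7,8}
Removing edge (4,8): it was a bridge — component count 1 -> 2.
New components: {0,1,3,4,7} {2,5,6,8}
Are 3 and 4 in the same component? yes

Answer: yes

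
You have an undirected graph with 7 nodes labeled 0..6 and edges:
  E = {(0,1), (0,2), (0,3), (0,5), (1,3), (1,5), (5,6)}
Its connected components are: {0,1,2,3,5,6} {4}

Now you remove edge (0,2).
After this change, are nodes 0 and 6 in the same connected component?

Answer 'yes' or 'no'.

Answer: yes

Derivation:
Initial components: {0,1,2,3,5,6} {4}
Removing edge (0,2): it was a bridge — component count 2 -> 3.
New components: {0,1,3,5,6} {2} {4}
Are 0 and 6 in the same component? yes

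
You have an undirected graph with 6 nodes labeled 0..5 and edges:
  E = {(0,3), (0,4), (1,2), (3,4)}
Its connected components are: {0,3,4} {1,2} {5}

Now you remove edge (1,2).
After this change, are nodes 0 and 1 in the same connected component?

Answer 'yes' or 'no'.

Answer: no

Derivation:
Initial components: {0,3,4} {1,2} {5}
Removing edge (1,2): it was a bridge — component count 3 -> 4.
New components: {0,3,4} {1} {2} {5}
Are 0 and 1 in the same component? no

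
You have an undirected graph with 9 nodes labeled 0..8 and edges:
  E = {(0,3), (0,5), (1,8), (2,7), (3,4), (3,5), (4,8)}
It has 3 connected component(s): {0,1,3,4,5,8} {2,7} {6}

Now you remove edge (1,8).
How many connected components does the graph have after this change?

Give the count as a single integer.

Initial component count: 3
Remove (1,8): it was a bridge. Count increases: 3 -> 4.
  After removal, components: {0,3,4,5,8} {1} {2,7} {6}
New component count: 4

Answer: 4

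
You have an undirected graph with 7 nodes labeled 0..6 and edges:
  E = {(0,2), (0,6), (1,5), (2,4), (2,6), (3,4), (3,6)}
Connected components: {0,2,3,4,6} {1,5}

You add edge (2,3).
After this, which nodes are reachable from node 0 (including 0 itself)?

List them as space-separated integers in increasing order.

Before: nodes reachable from 0: {0,2,3,4,6}
Adding (2,3): both endpoints already in same component. Reachability from 0 unchanged.
After: nodes reachable from 0: {0,2,3,4,6}

Answer: 0 2 3 4 6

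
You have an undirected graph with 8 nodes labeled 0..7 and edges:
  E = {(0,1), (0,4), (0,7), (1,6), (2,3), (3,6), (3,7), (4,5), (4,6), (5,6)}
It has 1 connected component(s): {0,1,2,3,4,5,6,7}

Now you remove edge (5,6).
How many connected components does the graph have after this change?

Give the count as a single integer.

Answer: 1

Derivation:
Initial component count: 1
Remove (5,6): not a bridge. Count unchanged: 1.
  After removal, components: {0,1,2,3,4,5,6,7}
New component count: 1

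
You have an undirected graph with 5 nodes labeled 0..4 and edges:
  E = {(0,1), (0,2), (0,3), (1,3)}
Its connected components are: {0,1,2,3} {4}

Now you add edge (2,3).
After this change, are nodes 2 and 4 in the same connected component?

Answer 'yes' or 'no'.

Initial components: {0,1,2,3} {4}
Adding edge (2,3): both already in same component {0,1,2,3}. No change.
New components: {0,1,2,3} {4}
Are 2 and 4 in the same component? no

Answer: no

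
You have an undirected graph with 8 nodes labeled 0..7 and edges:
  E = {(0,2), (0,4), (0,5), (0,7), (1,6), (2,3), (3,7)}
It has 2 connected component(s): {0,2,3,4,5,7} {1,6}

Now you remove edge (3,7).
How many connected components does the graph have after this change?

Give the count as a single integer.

Answer: 2

Derivation:
Initial component count: 2
Remove (3,7): not a bridge. Count unchanged: 2.
  After removal, components: {0,2,3,4,5,7} {1,6}
New component count: 2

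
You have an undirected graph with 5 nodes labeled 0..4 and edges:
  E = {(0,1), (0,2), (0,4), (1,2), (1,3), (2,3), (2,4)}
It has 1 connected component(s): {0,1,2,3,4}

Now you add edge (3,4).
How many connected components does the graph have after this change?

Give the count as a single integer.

Answer: 1

Derivation:
Initial component count: 1
Add (3,4): endpoints already in same component. Count unchanged: 1.
New component count: 1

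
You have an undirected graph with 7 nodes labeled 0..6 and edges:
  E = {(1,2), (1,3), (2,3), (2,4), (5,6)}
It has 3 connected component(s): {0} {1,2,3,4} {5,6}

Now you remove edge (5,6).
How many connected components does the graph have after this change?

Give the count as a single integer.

Answer: 4

Derivation:
Initial component count: 3
Remove (5,6): it was a bridge. Count increases: 3 -> 4.
  After removal, components: {0} {1,2,3,4} {5} {6}
New component count: 4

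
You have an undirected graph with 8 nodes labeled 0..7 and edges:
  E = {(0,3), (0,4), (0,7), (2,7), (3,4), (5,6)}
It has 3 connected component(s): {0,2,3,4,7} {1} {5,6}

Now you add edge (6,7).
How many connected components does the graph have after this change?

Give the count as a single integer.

Initial component count: 3
Add (6,7): merges two components. Count decreases: 3 -> 2.
New component count: 2

Answer: 2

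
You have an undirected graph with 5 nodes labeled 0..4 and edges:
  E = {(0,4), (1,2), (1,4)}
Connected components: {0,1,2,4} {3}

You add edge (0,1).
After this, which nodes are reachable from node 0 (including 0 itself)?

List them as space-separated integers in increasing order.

Before: nodes reachable from 0: {0,1,2,4}
Adding (0,1): both endpoints already in same component. Reachability from 0 unchanged.
After: nodes reachable from 0: {0,1,2,4}

Answer: 0 1 2 4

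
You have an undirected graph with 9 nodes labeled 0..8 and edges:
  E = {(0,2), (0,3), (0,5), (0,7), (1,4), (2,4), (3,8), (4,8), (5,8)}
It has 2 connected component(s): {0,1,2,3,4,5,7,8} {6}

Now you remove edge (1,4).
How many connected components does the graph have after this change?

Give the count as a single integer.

Initial component count: 2
Remove (1,4): it was a bridge. Count increases: 2 -> 3.
  After removal, components: {0,2,3,4,5,7,8} {1} {6}
New component count: 3

Answer: 3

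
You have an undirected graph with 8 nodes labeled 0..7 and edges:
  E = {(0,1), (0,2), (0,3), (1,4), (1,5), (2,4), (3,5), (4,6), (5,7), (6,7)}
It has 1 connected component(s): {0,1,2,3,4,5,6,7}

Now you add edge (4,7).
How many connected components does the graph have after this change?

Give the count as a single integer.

Initial component count: 1
Add (4,7): endpoints already in same component. Count unchanged: 1.
New component count: 1

Answer: 1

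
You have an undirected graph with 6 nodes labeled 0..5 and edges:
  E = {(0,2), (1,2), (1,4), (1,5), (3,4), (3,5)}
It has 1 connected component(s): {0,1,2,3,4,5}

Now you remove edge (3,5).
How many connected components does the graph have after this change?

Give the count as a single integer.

Initial component count: 1
Remove (3,5): not a bridge. Count unchanged: 1.
  After removal, components: {0,1,2,3,4,5}
New component count: 1

Answer: 1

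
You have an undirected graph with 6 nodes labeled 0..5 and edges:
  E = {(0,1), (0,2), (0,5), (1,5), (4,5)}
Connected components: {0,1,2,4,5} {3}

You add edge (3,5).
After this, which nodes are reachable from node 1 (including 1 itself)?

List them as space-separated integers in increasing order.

Before: nodes reachable from 1: {0,1,2,4,5}
Adding (3,5): merges 1's component with another. Reachability grows.
After: nodes reachable from 1: {0,1,2,3,4,5}

Answer: 0 1 2 3 4 5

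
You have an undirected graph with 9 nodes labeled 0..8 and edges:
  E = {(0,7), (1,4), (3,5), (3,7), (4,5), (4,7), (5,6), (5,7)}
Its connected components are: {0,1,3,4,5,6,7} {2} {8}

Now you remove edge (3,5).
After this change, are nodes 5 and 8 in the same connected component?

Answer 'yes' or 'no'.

Initial components: {0,1,3,4,5,6,7} {2} {8}
Removing edge (3,5): not a bridge — component count unchanged at 3.
New components: {0,1,3,4,5,6,7} {2} {8}
Are 5 and 8 in the same component? no

Answer: no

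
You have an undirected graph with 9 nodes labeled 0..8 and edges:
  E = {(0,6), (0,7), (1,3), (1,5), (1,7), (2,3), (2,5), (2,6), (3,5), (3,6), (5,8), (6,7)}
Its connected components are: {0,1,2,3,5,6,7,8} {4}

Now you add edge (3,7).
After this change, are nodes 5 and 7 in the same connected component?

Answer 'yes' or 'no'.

Answer: yes

Derivation:
Initial components: {0,1,2,3,5,6,7,8} {4}
Adding edge (3,7): both already in same component {0,1,2,3,5,6,7,8}. No change.
New components: {0,1,2,3,5,6,7,8} {4}
Are 5 and 7 in the same component? yes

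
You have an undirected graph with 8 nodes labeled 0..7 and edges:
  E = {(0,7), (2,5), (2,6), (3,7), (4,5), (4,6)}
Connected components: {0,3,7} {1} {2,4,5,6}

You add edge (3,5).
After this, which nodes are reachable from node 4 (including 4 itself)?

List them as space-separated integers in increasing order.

Answer: 0 2 3 4 5 6 7

Derivation:
Before: nodes reachable from 4: {2,4,5,6}
Adding (3,5): merges 4's component with another. Reachability grows.
After: nodes reachable from 4: {0,2,3,4,5,6,7}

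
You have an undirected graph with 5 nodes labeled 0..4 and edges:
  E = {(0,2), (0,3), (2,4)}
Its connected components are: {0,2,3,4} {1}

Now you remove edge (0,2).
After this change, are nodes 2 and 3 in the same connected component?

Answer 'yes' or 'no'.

Answer: no

Derivation:
Initial components: {0,2,3,4} {1}
Removing edge (0,2): it was a bridge — component count 2 -> 3.
New components: {0,3} {1} {2,4}
Are 2 and 3 in the same component? no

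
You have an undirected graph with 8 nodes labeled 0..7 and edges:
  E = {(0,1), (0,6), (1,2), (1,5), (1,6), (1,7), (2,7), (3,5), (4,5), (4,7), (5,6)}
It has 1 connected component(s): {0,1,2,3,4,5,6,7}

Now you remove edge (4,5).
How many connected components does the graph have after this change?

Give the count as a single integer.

Initial component count: 1
Remove (4,5): not a bridge. Count unchanged: 1.
  After removal, components: {0,1,2,3,4,5,6,7}
New component count: 1

Answer: 1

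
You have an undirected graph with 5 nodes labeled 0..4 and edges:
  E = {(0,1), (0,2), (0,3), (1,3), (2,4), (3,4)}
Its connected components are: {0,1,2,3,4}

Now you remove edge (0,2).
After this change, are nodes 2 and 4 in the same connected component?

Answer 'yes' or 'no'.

Answer: yes

Derivation:
Initial components: {0,1,2,3,4}
Removing edge (0,2): not a bridge — component count unchanged at 1.
New components: {0,1,2,3,4}
Are 2 and 4 in the same component? yes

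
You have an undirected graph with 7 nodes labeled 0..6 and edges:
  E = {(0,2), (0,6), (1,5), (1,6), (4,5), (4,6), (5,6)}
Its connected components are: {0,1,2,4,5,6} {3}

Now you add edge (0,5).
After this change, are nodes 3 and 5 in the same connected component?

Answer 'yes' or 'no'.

Initial components: {0,1,2,4,5,6} {3}
Adding edge (0,5): both already in same component {0,1,2,4,5,6}. No change.
New components: {0,1,2,4,5,6} {3}
Are 3 and 5 in the same component? no

Answer: no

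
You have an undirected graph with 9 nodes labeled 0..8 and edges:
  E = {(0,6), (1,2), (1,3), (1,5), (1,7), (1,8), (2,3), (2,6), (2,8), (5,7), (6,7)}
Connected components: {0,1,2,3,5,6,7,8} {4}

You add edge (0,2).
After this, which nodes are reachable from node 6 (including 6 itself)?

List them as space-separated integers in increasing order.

Answer: 0 1 2 3 5 6 7 8

Derivation:
Before: nodes reachable from 6: {0,1,2,3,5,6,7,8}
Adding (0,2): both endpoints already in same component. Reachability from 6 unchanged.
After: nodes reachable from 6: {0,1,2,3,5,6,7,8}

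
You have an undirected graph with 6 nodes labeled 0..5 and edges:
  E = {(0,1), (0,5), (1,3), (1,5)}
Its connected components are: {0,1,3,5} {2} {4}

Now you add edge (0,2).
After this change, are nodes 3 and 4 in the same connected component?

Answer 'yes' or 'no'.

Answer: no

Derivation:
Initial components: {0,1,3,5} {2} {4}
Adding edge (0,2): merges {0,1,3,5} and {2}.
New components: {0,1,2,3,5} {4}
Are 3 and 4 in the same component? no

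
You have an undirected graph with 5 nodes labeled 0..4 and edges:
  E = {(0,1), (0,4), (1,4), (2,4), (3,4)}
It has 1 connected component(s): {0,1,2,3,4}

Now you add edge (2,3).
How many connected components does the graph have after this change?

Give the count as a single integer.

Answer: 1

Derivation:
Initial component count: 1
Add (2,3): endpoints already in same component. Count unchanged: 1.
New component count: 1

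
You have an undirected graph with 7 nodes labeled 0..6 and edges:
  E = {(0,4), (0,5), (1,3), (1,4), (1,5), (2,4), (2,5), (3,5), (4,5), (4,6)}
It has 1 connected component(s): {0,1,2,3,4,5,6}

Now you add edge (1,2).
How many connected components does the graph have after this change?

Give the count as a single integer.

Initial component count: 1
Add (1,2): endpoints already in same component. Count unchanged: 1.
New component count: 1

Answer: 1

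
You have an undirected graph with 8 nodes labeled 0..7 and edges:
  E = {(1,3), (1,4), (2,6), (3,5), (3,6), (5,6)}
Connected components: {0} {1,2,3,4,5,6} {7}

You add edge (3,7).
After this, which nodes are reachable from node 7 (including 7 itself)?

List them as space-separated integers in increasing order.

Answer: 1 2 3 4 5 6 7

Derivation:
Before: nodes reachable from 7: {7}
Adding (3,7): merges 7's component with another. Reachability grows.
After: nodes reachable from 7: {1,2,3,4,5,6,7}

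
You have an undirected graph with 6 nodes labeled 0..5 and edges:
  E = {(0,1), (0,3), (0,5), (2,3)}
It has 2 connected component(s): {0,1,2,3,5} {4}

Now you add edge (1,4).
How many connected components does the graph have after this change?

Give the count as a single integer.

Answer: 1

Derivation:
Initial component count: 2
Add (1,4): merges two components. Count decreases: 2 -> 1.
New component count: 1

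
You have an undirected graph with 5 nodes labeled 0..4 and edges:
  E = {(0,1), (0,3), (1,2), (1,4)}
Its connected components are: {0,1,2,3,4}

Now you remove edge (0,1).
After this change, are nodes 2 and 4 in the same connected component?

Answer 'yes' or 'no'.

Initial components: {0,1,2,3,4}
Removing edge (0,1): it was a bridge — component count 1 -> 2.
New components: {0,3} {1,2,4}
Are 2 and 4 in the same component? yes

Answer: yes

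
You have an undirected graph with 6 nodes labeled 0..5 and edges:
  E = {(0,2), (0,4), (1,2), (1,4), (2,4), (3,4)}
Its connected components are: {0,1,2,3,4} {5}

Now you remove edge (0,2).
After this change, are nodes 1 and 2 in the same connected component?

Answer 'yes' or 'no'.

Answer: yes

Derivation:
Initial components: {0,1,2,3,4} {5}
Removing edge (0,2): not a bridge — component count unchanged at 2.
New components: {0,1,2,3,4} {5}
Are 1 and 2 in the same component? yes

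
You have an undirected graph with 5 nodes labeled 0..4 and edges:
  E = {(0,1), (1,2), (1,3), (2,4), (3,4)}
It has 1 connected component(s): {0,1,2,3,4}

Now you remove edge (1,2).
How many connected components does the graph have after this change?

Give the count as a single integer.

Answer: 1

Derivation:
Initial component count: 1
Remove (1,2): not a bridge. Count unchanged: 1.
  After removal, components: {0,1,2,3,4}
New component count: 1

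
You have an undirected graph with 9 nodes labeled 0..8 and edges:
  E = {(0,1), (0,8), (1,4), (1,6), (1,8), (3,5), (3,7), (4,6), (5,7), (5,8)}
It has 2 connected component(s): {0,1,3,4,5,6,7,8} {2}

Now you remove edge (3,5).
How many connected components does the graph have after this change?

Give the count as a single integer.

Answer: 2

Derivation:
Initial component count: 2
Remove (3,5): not a bridge. Count unchanged: 2.
  After removal, components: {0,1,3,4,5,6,7,8} {2}
New component count: 2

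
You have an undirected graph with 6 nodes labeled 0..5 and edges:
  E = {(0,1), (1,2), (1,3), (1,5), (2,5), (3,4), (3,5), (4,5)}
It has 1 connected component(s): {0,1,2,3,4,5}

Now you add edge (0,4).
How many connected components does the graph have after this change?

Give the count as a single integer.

Answer: 1

Derivation:
Initial component count: 1
Add (0,4): endpoints already in same component. Count unchanged: 1.
New component count: 1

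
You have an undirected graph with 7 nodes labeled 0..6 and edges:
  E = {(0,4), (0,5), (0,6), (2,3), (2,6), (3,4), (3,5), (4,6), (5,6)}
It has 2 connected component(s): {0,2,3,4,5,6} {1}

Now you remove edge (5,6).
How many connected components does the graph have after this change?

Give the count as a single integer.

Initial component count: 2
Remove (5,6): not a bridge. Count unchanged: 2.
  After removal, components: {0,2,3,4,5,6} {1}
New component count: 2

Answer: 2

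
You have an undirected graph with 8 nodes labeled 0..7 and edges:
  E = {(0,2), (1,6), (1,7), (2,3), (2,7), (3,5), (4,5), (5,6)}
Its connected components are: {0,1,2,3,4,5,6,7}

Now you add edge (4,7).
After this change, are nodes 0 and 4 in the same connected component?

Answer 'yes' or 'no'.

Answer: yes

Derivation:
Initial components: {0,1,2,3,4,5,6,7}
Adding edge (4,7): both already in same component {0,1,2,3,4,5,6,7}. No change.
New components: {0,1,2,3,4,5,6,7}
Are 0 and 4 in the same component? yes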